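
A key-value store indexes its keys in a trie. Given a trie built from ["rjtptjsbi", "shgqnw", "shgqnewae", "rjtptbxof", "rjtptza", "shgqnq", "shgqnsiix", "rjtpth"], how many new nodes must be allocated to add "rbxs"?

"r" is already a path in the trie; the remaining "bxs" must be added.
New nodes needed: |"rbxs"| − 1 = 4 − 1 = 3.

3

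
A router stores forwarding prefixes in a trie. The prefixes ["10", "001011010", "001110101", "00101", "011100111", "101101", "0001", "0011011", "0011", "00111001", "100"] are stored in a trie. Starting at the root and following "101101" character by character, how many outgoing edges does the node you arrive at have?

Walk "101101" from the root, arriving at one node.
No stored string extends past "101101".
That node has 0 child edges.

0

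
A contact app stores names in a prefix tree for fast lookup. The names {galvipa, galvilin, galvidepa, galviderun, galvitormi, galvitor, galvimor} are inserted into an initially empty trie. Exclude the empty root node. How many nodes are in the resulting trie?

25

Trace insertions, counting only characters that open a new branch:
  "galvipa" → 7 new (g, a, l, v, i, p, a)
  "galvilin" → prefix "galvi" already present; 3 new (l, i, n)
  "galvidepa" → prefix "galvi" already present; 4 new (d, e, p, a)
  "galviderun" → prefix "galvide" already present; 3 new (r, u, n)
  "galvitormi" → prefix "galvi" already present; 5 new (t, o, r, m, i)
  "galvitor" → prefix "galvitor" already present; 0 new (none)
  "galvimor" → prefix "galvi" already present; 3 new (m, o, r)
Total nodes = 7 + 3 + 4 + 3 + 5 + 0 + 3 = 25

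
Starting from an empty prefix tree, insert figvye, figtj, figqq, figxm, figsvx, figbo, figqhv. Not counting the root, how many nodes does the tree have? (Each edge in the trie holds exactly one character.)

Insert word by word; a character creates a node only if that edge doesn't already exist:
  "figvye" → 6 new (f, i, g, v, y, e)
  "figtj" → prefix "fig" already present; 2 new (t, j)
  "figqq" → prefix "fig" already present; 2 new (q, q)
  "figxm" → prefix "fig" already present; 2 new (x, m)
  "figsvx" → prefix "fig" already present; 3 new (s, v, x)
  "figbo" → prefix "fig" already present; 2 new (b, o)
  "figqhv" → prefix "figq" already present; 2 new (h, v)
Total nodes = 6 + 2 + 2 + 2 + 3 + 2 + 2 = 19

19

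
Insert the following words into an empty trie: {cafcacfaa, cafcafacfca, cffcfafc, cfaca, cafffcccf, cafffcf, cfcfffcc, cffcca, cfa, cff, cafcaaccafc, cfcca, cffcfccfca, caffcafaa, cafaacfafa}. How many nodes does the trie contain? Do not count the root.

Insert word by word; a character creates a node only if that edge doesn't already exist:
  "cafcacfaa" → 9 new (c, a, f, c, a, c, f, a, a)
  "cafcafacfca" → prefix "cafca" already present; 6 new (f, a, c, f, c, a)
  "cffcfafc" → prefix "c" already present; 7 new (f, f, c, f, a, f, c)
  "cfaca" → prefix "cf" already present; 3 new (a, c, a)
  "cafffcccf" → prefix "caf" already present; 6 new (f, f, c, c, c, f)
  "cafffcf" → prefix "cafffc" already present; 1 new (f)
  "cfcfffcc" → prefix "cf" already present; 6 new (c, f, f, f, c, c)
  "cffcca" → prefix "cffc" already present; 2 new (c, a)
  "cfa" → prefix "cfa" already present; 0 new (none)
  "cff" → prefix "cff" already present; 0 new (none)
  "cafcaaccafc" → prefix "cafca" already present; 6 new (a, c, c, a, f, c)
  "cfcca" → prefix "cfc" already present; 2 new (c, a)
  "cffcfccfca" → prefix "cffcf" already present; 5 new (c, c, f, c, a)
  "caffcafaa" → prefix "caff" already present; 5 new (c, a, f, a, a)
  "cafaacfafa" → prefix "caf" already present; 7 new (a, a, c, f, a, f, a)
Total nodes = 9 + 6 + 7 + 3 + 6 + 1 + 6 + 2 + 0 + 0 + 6 + 2 + 5 + 5 + 7 = 65

65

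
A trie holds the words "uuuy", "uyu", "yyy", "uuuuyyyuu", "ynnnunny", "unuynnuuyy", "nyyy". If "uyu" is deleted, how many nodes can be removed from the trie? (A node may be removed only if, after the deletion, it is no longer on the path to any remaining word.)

2

Walk "uyu" from the leaf back toward the root, removing each node that no remaining word uses.
The suffix "yu" (2 nodes) is used only by "uyu"; the node for "u" still has the child "u", so pruning stops there.
Nodes removed: 2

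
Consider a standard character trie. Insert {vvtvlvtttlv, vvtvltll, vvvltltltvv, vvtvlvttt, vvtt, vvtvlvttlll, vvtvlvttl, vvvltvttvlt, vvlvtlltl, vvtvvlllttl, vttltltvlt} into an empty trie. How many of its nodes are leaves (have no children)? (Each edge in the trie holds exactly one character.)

A leaf is a node with no children — equivalently, the end of a word that is not a proper prefix of any other stored word.
Those words: "vttltltvlt", "vvlvtlltl", "vvtt", "vvtvltll", "vvtvlvttlll", "vvtvlvtttlv", "vvtvvlllttl", "vvvltltltvv", "vvvltvttvlt"
Leaf count: 9

9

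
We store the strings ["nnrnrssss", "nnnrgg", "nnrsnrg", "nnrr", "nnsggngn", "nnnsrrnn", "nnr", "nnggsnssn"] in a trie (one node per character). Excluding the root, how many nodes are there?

Insert word by word; a character creates a node only if that edge doesn't already exist:
  "nnrnrssss" → 9 new (n, n, r, n, r, s, s, s, s)
  "nnnrgg" → prefix "nn" already present; 4 new (n, r, g, g)
  "nnrsnrg" → prefix "nnr" already present; 4 new (s, n, r, g)
  "nnrr" → prefix "nnr" already present; 1 new (r)
  "nnsggngn" → prefix "nn" already present; 6 new (s, g, g, n, g, n)
  "nnnsrrnn" → prefix "nnn" already present; 5 new (s, r, r, n, n)
  "nnr" → prefix "nnr" already present; 0 new (none)
  "nnggsnssn" → prefix "nn" already present; 7 new (g, g, s, n, s, s, n)
Total nodes = 9 + 4 + 4 + 1 + 6 + 5 + 0 + 7 = 36

36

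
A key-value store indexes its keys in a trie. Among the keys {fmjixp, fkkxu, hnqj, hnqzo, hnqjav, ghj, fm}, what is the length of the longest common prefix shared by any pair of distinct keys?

4

Look for the deepest trie node that still has at least two words in its subtree.
"hnqj" and "hnqjav" agree on "hnqj" (4 characters) before diverging; nothing deeper is shared.
Longest shared-prefix length: 4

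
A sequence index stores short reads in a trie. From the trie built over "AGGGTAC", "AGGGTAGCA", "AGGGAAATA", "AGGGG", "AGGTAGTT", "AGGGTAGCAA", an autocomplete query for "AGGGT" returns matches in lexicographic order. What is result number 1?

DFS of the "AGGGT" subtree visits, in order: "AGGGTAC", "AGGGTAGCA", "AGGGTAGCAA"
Position 1: AGGGTAC

AGGGTAC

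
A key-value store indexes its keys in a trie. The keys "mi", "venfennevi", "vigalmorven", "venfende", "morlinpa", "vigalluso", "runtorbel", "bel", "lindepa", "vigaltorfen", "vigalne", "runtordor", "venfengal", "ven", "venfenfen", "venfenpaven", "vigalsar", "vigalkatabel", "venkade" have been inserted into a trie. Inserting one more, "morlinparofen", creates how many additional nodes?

5

"morlinpa" is already a path in the trie; the remaining "rofen" must be added.
Each of the 5 remaining characters creates one node.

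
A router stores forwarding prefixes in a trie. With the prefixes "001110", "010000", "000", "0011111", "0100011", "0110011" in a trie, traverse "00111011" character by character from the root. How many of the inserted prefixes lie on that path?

Traverse "00111011" character by character; count nodes along the way that are marked as word ends.
Prefixes of the query that are stored words: "001110"
Count: 1

1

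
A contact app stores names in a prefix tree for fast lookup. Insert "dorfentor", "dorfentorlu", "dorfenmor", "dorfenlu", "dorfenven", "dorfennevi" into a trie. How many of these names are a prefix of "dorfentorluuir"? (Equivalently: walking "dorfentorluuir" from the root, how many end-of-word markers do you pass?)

Check each prefix of "dorfentorluuir" against the stored set — each match is an end-marker on the path.
Prefixes of the query that are stored words: "dorfentor", "dorfentorlu"
Count: 2

2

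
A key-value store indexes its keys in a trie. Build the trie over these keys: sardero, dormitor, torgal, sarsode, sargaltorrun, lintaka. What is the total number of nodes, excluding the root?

41

Count nodes per top-level branch (shared prefixes stored once):
  'd'-branch (dormitor): 8 nodes
  'l'-branch (lintaka): 7 nodes
  's'-branch (sardero, sargaltorrun, sarsode): 20 nodes
  't'-branch (torgal): 6 nodes
Sum: 41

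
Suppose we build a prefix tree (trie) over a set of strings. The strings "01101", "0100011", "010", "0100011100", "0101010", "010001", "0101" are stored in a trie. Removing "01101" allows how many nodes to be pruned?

3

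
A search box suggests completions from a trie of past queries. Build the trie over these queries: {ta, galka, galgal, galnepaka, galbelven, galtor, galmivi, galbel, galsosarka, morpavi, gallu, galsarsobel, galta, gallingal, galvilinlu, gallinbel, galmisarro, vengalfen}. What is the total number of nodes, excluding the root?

Count nodes per top-level branch (shared prefixes stored once):
  'g'-branch (galbel, galbelven, galgal, galka, gallinbel, gallingal, gallu, galmisarro, galmivi, galnepaka, galsarsobel, galsosarka, galta, galtor, galvilinlu): 64 nodes
  'm'-branch (morpavi): 7 nodes
  't'-branch (ta): 2 nodes
  'v'-branch (vengalfen): 9 nodes
Sum: 82

82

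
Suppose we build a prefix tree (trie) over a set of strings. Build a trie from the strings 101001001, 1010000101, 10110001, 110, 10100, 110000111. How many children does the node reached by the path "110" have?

1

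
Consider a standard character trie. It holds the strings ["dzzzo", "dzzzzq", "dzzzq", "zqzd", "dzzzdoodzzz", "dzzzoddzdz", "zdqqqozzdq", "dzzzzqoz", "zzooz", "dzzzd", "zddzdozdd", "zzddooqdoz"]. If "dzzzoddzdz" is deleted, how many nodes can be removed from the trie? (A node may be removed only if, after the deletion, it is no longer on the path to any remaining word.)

After clearing the end-marker at "dzzzoddzdz", prune upward until reaching a node still needed by another word.
The suffix "ddzdz" (5 nodes) is used only by "dzzzoddzdz"; "dzzzo" is itself a stored word, so pruning stops there.
Nodes removed: 5

5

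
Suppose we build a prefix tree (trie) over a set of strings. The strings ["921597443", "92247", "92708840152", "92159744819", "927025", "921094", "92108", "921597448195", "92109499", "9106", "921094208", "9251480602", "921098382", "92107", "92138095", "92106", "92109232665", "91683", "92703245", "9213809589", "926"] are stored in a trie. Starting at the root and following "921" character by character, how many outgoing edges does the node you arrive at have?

3

Walk "921" from the root, arriving at one node.
Distinct next characters after "921": 0, 3, 5.
That node has 3 child edges.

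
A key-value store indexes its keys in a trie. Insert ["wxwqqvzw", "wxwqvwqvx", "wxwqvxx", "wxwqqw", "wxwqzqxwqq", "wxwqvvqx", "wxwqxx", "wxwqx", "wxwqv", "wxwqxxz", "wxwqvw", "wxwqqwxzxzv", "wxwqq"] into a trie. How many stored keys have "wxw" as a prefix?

13

Traverse to the node for "wxw", then collect every word in that subtree.
Words under "wxw": wxwqq, wxwqqvzw, wxwqqw, wxwqqwxzxzv, wxwqv, wxwqvvqx, wxwqvw, wxwqvwqvx, wxwqvxx, wxwqx, wxwqxx, wxwqxxz, wxwqzqxwqq
Count: 13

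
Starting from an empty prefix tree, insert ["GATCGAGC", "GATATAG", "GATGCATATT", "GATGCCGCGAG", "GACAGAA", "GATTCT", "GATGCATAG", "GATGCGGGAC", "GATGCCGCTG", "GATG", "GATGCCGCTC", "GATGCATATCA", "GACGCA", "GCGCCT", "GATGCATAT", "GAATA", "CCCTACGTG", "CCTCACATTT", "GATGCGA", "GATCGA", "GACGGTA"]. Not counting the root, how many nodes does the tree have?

76

Count nodes per top-level branch (shared prefixes stored once):
  'C'-branch (CCCTACGTG, CCTCACATTT): 17 nodes
  'G'-branch (GAATA, GACAGAA, GACGCA, GACGGTA, GATATAG, GATCGA, GATCGAGC, GATG, GATGCATAG, GATGCATAT, GATGCATATCA, GATGCATATT, GATGCCGCGAG, GATGCCGCTC, GATGCCGCTG, GATGCGA, GATGCGGGAC, GATTCT, GCGCCT): 59 nodes
Sum: 76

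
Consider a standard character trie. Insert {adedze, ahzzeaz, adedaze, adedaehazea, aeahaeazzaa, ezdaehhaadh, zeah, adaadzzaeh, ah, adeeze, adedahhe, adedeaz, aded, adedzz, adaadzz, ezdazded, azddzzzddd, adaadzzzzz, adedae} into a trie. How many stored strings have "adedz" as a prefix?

Traverse to the node for "adedz", then collect every word in that subtree.
Words under "adedz": adedze, adedzz
Count: 2

2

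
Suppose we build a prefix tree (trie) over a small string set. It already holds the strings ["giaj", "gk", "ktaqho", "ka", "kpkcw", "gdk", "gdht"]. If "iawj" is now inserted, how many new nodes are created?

4

No existing word starts with "i", so every character of "iawj" needs a new node.
4 − 0 = 4 new nodes.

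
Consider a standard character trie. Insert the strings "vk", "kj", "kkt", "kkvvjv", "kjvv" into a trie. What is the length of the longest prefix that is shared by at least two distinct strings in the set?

Equivalently: take the maximum, over all pairs, of their longest common prefix length.
e.g. "kj" and "kjvv" share the prefix "kj" of length 2; no pair shares a longer one.
Longest shared-prefix length: 2

2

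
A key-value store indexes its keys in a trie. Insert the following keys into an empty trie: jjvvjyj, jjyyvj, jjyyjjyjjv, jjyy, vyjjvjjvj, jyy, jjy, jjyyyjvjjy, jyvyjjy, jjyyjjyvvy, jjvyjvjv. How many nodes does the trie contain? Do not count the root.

47

For each word, the new-node count is its length minus the longest prefix already in the trie:
  "jjvvjyj" → 7 new (j, j, v, v, j, y, j)
  "jjyyvj" → prefix "jj" already present; 4 new (y, y, v, j)
  "jjyyjjyjjv" → prefix "jjyy" already present; 6 new (j, j, y, j, j, v)
  "jjyy" → prefix "jjyy" already present; 0 new (none)
  "vyjjvjjvj" → 9 new (v, y, j, j, v, j, j, v, j)
  "jyy" → prefix "j" already present; 2 new (y, y)
  "jjy" → prefix "jjy" already present; 0 new (none)
  "jjyyyjvjjy" → prefix "jjyy" already present; 6 new (y, j, v, j, j, y)
  "jyvyjjy" → prefix "jy" already present; 5 new (v, y, j, j, y)
  "jjyyjjyvvy" → prefix "jjyyjjy" already present; 3 new (v, v, y)
  "jjvyjvjv" → prefix "jjv" already present; 5 new (y, j, v, j, v)
Total nodes = 7 + 4 + 6 + 0 + 9 + 2 + 0 + 6 + 5 + 3 + 5 = 47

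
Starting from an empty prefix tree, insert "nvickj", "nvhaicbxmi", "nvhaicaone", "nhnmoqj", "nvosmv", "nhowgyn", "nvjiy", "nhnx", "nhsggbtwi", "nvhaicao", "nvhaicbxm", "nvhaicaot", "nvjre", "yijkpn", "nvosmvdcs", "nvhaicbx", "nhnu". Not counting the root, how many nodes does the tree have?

For each word, the new-node count is its length minus the longest prefix already in the trie:
  "nvickj" → 6 new (n, v, i, c, k, j)
  "nvhaicbxmi" → prefix "nv" already present; 8 new (h, a, i, c, b, x, m, i)
  "nvhaicaone" → prefix "nvhaic" already present; 4 new (a, o, n, e)
  "nhnmoqj" → prefix "n" already present; 6 new (h, n, m, o, q, j)
  "nvosmv" → prefix "nv" already present; 4 new (o, s, m, v)
  "nhowgyn" → prefix "nh" already present; 5 new (o, w, g, y, n)
  "nvjiy" → prefix "nv" already present; 3 new (j, i, y)
  "nhnx" → prefix "nhn" already present; 1 new (x)
  "nhsggbtwi" → prefix "nh" already present; 7 new (s, g, g, b, t, w, i)
  "nvhaicao" → prefix "nvhaicao" already present; 0 new (none)
  "nvhaicbxm" → prefix "nvhaicbxm" already present; 0 new (none)
  "nvhaicaot" → prefix "nvhaicao" already present; 1 new (t)
  "nvjre" → prefix "nvj" already present; 2 new (r, e)
  "yijkpn" → 6 new (y, i, j, k, p, n)
  "nvosmvdcs" → prefix "nvosmv" already present; 3 new (d, c, s)
  "nvhaicbx" → prefix "nvhaicbx" already present; 0 new (none)
  "nhnu" → prefix "nhn" already present; 1 new (u)
Total nodes = 6 + 8 + 4 + 6 + 4 + 5 + 3 + 1 + 7 + 0 + 0 + 1 + 2 + 6 + 3 + 0 + 1 = 57

57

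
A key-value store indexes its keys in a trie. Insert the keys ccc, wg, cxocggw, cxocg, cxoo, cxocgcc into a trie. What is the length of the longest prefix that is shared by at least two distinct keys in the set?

5

Equivalently: take the maximum, over all pairs, of their longest common prefix length.
e.g. "cxocg" and "cxocgcc" share the prefix "cxocg" of length 5; no pair shares a longer one.
Longest shared-prefix length: 5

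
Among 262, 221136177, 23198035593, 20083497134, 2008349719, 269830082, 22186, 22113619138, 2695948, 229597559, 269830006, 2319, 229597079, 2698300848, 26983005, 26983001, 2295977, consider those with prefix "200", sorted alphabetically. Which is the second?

DFS of the "200" subtree visits, in order: "20083497134", "2008349719"
The 2nd is 2008349719.

2008349719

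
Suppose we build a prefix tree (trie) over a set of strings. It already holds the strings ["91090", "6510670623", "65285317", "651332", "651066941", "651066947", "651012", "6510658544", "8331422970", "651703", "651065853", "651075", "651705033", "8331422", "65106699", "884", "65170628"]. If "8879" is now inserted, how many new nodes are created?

2

The longest prefix of "8879" already in the trie is "88" (length 2).
Each of the 2 remaining characters creates one node.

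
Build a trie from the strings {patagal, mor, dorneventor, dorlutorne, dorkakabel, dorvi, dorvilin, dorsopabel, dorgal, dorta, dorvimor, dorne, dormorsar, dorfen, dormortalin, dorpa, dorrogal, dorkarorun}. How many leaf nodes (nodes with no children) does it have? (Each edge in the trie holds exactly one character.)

A leaf is a node with no children — equivalently, the end of a word that is not a proper prefix of any other stored word.
Those words: "dorfen", "dorgal", "dorkakabel", "dorkarorun", "dorlutorne", "dormorsar", "dormortalin", "dorneventor", "dorpa", "dorrogal", "dorsopabel", "dorta", "dorvilin", "dorvimor", "mor", "patagal"
Leaf count: 16

16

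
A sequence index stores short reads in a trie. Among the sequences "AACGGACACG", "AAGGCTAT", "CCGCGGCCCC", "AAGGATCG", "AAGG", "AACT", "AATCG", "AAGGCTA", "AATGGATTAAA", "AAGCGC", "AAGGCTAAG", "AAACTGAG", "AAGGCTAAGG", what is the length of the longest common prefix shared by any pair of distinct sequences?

9

The deepest shared node is where two words last agree before diverging.
"AAGGCTAAG" and "AAGGCTAAGG" agree on "AAGGCTAAG" (9 characters) before diverging; nothing deeper is shared.
Longest shared-prefix length: 9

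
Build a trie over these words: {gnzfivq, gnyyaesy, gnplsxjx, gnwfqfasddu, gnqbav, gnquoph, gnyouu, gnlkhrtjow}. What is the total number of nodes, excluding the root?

Trace insertions, counting only characters that open a new branch:
  "gnzfivq" → 7 new (g, n, z, f, i, v, q)
  "gnyyaesy" → prefix "gn" already present; 6 new (y, y, a, e, s, y)
  "gnplsxjx" → prefix "gn" already present; 6 new (p, l, s, x, j, x)
  "gnwfqfasddu" → prefix "gn" already present; 9 new (w, f, q, f, a, s, d, d, u)
  "gnqbav" → prefix "gn" already present; 4 new (q, b, a, v)
  "gnquoph" → prefix "gnq" already present; 4 new (u, o, p, h)
  "gnyouu" → prefix "gny" already present; 3 new (o, u, u)
  "gnlkhrtjow" → prefix "gn" already present; 8 new (l, k, h, r, t, j, o, w)
Total nodes = 7 + 6 + 6 + 9 + 4 + 4 + 3 + 8 = 47

47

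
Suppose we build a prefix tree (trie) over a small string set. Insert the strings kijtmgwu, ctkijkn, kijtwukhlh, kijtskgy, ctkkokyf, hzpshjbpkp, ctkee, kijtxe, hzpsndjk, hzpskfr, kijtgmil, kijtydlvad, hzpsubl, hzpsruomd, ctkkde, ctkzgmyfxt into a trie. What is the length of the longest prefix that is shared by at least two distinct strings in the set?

4

The deepest shared node is where two words last agree before diverging.
e.g. "ctkkde" and "ctkkokyf" share the prefix "ctkk" of length 4; no pair shares a longer one.
Longest shared-prefix length: 4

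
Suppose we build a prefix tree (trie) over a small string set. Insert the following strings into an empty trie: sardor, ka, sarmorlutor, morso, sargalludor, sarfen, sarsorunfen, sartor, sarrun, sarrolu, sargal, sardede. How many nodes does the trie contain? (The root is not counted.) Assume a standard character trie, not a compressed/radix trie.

Trace insertions, counting only characters that open a new branch:
  "sardor" → 6 new (s, a, r, d, o, r)
  "ka" → 2 new (k, a)
  "sarmorlutor" → prefix "sar" already present; 8 new (m, o, r, l, u, t, o, r)
  "morso" → 5 new (m, o, r, s, o)
  "sargalludor" → prefix "sar" already present; 8 new (g, a, l, l, u, d, o, r)
  "sarfen" → prefix "sar" already present; 3 new (f, e, n)
  "sarsorunfen" → prefix "sar" already present; 8 new (s, o, r, u, n, f, e, n)
  "sartor" → prefix "sar" already present; 3 new (t, o, r)
  "sarrun" → prefix "sar" already present; 3 new (r, u, n)
  "sarrolu" → prefix "sarr" already present; 3 new (o, l, u)
  "sargal" → prefix "sargal" already present; 0 new (none)
  "sardede" → prefix "sard" already present; 3 new (e, d, e)
Total nodes = 6 + 2 + 8 + 5 + 8 + 3 + 8 + 3 + 3 + 3 + 0 + 3 = 52

52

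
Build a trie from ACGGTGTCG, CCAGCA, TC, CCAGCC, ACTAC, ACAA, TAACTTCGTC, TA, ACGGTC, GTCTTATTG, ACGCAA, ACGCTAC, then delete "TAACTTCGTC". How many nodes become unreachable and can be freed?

Walk "TAACTTCGTC" from the leaf back toward the root, removing each node that no remaining word uses.
The suffix "ACTTCGTC" (8 nodes) is used only by "TAACTTCGTC"; "TA" is itself a stored word, so pruning stops there.
Nodes removed: 8

8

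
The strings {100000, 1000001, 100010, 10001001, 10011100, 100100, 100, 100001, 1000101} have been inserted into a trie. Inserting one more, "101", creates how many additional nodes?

1

"10" is already a path in the trie; the remaining "1" must be added.
New nodes needed: |"101"| − 2 = 3 − 2 = 1.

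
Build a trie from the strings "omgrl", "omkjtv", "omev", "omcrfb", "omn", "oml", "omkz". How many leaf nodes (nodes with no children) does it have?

A leaf is a node with no children — equivalently, the end of a word that is not a proper prefix of any other stored word.
Those words: "omcrfb", "omev", "omgrl", "omkjtv", "omkz", "oml", "omn"
Leaf count: 7

7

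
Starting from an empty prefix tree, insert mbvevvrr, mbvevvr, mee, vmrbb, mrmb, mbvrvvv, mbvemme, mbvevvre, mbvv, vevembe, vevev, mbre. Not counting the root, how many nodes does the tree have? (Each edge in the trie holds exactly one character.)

36

For each word, the new-node count is its length minus the longest prefix already in the trie:
  "mbvevvrr" → 8 new (m, b, v, e, v, v, r, r)
  "mbvevvr" → prefix "mbvevvr" already present; 0 new (none)
  "mee" → prefix "m" already present; 2 new (e, e)
  "vmrbb" → 5 new (v, m, r, b, b)
  "mrmb" → prefix "m" already present; 3 new (r, m, b)
  "mbvrvvv" → prefix "mbv" already present; 4 new (r, v, v, v)
  "mbvemme" → prefix "mbve" already present; 3 new (m, m, e)
  "mbvevvre" → prefix "mbvevvr" already present; 1 new (e)
  "mbvv" → prefix "mbv" already present; 1 new (v)
  "vevembe" → prefix "v" already present; 6 new (e, v, e, m, b, e)
  "vevev" → prefix "veve" already present; 1 new (v)
  "mbre" → prefix "mb" already present; 2 new (r, e)
Total nodes = 8 + 0 + 2 + 5 + 3 + 4 + 3 + 1 + 1 + 6 + 1 + 2 = 36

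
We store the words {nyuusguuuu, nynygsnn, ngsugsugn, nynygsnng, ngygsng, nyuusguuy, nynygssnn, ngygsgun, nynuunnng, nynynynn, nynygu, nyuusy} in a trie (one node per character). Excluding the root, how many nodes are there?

49

For each word, the new-node count is its length minus the longest prefix already in the trie:
  "nyuusguuuu" → 10 new (n, y, u, u, s, g, u, u, u, u)
  "nynygsnn" → prefix "ny" already present; 6 new (n, y, g, s, n, n)
  "ngsugsugn" → prefix "n" already present; 8 new (g, s, u, g, s, u, g, n)
  "nynygsnng" → prefix "nynygsnn" already present; 1 new (g)
  "ngygsng" → prefix "ng" already present; 5 new (y, g, s, n, g)
  "nyuusguuy" → prefix "nyuusguu" already present; 1 new (y)
  "nynygssnn" → prefix "nynygs" already present; 3 new (s, n, n)
  "ngygsgun" → prefix "ngygs" already present; 3 new (g, u, n)
  "nynuunnng" → prefix "nyn" already present; 6 new (u, u, n, n, n, g)
  "nynynynn" → prefix "nyny" already present; 4 new (n, y, n, n)
  "nynygu" → prefix "nynyg" already present; 1 new (u)
  "nyuusy" → prefix "nyuus" already present; 1 new (y)
Total nodes = 10 + 6 + 8 + 1 + 5 + 1 + 3 + 3 + 6 + 4 + 1 + 1 = 49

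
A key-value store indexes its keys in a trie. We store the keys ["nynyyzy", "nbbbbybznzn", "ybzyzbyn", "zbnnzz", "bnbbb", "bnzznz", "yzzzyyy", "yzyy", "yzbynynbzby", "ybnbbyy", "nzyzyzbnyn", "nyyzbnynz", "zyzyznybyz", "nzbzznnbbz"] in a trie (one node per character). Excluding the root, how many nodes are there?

Count nodes per top-level branch (shared prefixes stored once):
  'b'-branch (bnbbb, bnzznz): 9 nodes
  'n'-branch (nbbbbybznzn, nynyyzy, nyyzbnynz, nzbzznnbbz, nzyzyzbnyn): 41 nodes
  'y'-branch (ybnbbyy, ybzyzbyn, yzbynynbzby, yzyy, yzzzyyy): 30 nodes
  'z'-branch (zbnnzz, zyzyznybyz): 15 nodes
Sum: 95

95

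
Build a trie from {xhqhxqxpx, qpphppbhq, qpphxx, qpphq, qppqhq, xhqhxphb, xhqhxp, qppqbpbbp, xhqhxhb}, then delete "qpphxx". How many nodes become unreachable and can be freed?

2

Walk "qpphxx" from the leaf back toward the root, removing each node that no remaining word uses.
The suffix "xx" (2 nodes) is used only by "qpphxx"; the node for "qpph" still has the child "p", so pruning stops there.
Nodes removed: 2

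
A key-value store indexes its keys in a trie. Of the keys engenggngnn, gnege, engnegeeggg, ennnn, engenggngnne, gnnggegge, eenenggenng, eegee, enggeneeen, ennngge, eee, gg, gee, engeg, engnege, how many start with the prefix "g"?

4

Filter for entries beginning with "g":
Words under "g": gee, gg, gnege, gnnggegge
Count: 4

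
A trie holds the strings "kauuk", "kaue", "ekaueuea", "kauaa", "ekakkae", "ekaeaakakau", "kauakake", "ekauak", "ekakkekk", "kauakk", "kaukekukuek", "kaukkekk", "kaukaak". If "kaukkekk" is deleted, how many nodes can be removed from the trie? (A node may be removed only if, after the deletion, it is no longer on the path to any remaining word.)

4

Walk "kaukkekk" from the leaf back toward the root, removing each node that no remaining word uses.
The suffix "kekk" (4 nodes) is used only by "kaukkekk"; the node for "kauk" still has the child "e", so pruning stops there.
Nodes removed: 4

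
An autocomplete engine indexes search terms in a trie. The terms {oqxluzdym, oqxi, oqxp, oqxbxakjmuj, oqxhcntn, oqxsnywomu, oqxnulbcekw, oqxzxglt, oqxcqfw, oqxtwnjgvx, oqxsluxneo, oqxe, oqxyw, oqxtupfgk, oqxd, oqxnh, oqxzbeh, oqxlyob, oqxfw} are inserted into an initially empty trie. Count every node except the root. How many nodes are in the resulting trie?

79

Trace insertions, counting only characters that open a new branch:
  "oqxluzdym" → 9 new (o, q, x, l, u, z, d, y, m)
  "oqxi" → prefix "oqx" already present; 1 new (i)
  "oqxp" → prefix "oqx" already present; 1 new (p)
  "oqxbxakjmuj" → prefix "oqx" already present; 8 new (b, x, a, k, j, m, u, j)
  "oqxhcntn" → prefix "oqx" already present; 5 new (h, c, n, t, n)
  "oqxsnywomu" → prefix "oqx" already present; 7 new (s, n, y, w, o, m, u)
  "oqxnulbcekw" → prefix "oqx" already present; 8 new (n, u, l, b, c, e, k, w)
  "oqxzxglt" → prefix "oqx" already present; 5 new (z, x, g, l, t)
  "oqxcqfw" → prefix "oqx" already present; 4 new (c, q, f, w)
  "oqxtwnjgvx" → prefix "oqx" already present; 7 new (t, w, n, j, g, v, x)
  "oqxsluxneo" → prefix "oqxs" already present; 6 new (l, u, x, n, e, o)
  "oqxe" → prefix "oqx" already present; 1 new (e)
  "oqxyw" → prefix "oqx" already present; 2 new (y, w)
  "oqxtupfgk" → prefix "oqxt" already present; 5 new (u, p, f, g, k)
  "oqxd" → prefix "oqx" already present; 1 new (d)
  "oqxnh" → prefix "oqxn" already present; 1 new (h)
  "oqxzbeh" → prefix "oqxz" already present; 3 new (b, e, h)
  "oqxlyob" → prefix "oqxl" already present; 3 new (y, o, b)
  "oqxfw" → prefix "oqx" already present; 2 new (f, w)
Total nodes = 9 + 1 + 1 + 8 + 5 + 7 + 8 + 5 + 4 + 7 + 6 + 1 + 2 + 5 + 1 + 1 + 3 + 3 + 2 = 79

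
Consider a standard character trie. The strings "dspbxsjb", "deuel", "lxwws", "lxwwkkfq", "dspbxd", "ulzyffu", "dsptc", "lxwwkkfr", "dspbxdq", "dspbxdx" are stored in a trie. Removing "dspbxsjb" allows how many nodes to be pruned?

A node on "dspbxsjb"'s path can go only if nothing else ends at it or branches off below it.
The suffix "sjb" (3 nodes) is used only by "dspbxsjb"; the node for "dspbx" still has the child "d", so pruning stops there.
Nodes removed: 3

3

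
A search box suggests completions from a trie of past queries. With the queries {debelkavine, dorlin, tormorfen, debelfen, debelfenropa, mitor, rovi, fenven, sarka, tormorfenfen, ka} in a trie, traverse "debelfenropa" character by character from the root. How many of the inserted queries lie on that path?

2

Walk "debelfenropa" from the root; an end-of-word marker is hit whenever a stored word is a prefix of "debelfenropa".
Prefixes of the query that are stored words: "debelfen", "debelfenropa"
Count: 2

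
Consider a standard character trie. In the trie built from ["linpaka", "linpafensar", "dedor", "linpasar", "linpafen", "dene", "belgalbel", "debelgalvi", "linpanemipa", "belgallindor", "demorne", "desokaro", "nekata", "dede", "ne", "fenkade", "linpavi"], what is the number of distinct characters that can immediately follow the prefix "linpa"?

5

Follow the path "linpa" to its node, then look at its outgoing edges.
Characters that immediately follow "linpa" among the stored strings: {f, k, n, s, v}.
That node has 5 child edges.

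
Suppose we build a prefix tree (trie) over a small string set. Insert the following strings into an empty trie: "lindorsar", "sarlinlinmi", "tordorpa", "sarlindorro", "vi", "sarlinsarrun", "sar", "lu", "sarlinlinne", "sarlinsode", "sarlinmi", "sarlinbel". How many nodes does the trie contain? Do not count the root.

52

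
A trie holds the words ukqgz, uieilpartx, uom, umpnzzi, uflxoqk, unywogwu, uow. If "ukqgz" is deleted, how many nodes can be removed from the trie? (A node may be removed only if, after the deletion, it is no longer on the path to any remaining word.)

4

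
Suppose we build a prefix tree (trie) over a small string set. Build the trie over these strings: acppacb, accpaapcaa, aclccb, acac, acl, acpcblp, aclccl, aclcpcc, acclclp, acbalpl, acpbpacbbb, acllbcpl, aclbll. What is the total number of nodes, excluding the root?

Trace insertions, counting only characters that open a new branch:
  "acppacb" → 7 new (a, c, p, p, a, c, b)
  "accpaapcaa" → prefix "ac" already present; 8 new (c, p, a, a, p, c, a, a)
  "aclccb" → prefix "ac" already present; 4 new (l, c, c, b)
  "acac" → prefix "ac" already present; 2 new (a, c)
  "acl" → prefix "acl" already present; 0 new (none)
  "acpcblp" → prefix "acp" already present; 4 new (c, b, l, p)
  "aclccl" → prefix "aclcc" already present; 1 new (l)
  "aclcpcc" → prefix "aclc" already present; 3 new (p, c, c)
  "acclclp" → prefix "acc" already present; 4 new (l, c, l, p)
  "acbalpl" → prefix "ac" already present; 5 new (b, a, l, p, l)
  "acpbpacbbb" → prefix "acp" already present; 7 new (b, p, a, c, b, b, b)
  "acllbcpl" → prefix "acl" already present; 5 new (l, b, c, p, l)
  "aclbll" → prefix "acl" already present; 3 new (b, l, l)
Total nodes = 7 + 8 + 4 + 2 + 0 + 4 + 1 + 3 + 4 + 5 + 7 + 5 + 3 = 53

53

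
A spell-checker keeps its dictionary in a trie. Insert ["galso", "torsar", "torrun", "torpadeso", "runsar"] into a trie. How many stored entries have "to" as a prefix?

3

Filter for entries beginning with "to":
Matches: "torpadeso", "torrun", "torsar"
Count: 3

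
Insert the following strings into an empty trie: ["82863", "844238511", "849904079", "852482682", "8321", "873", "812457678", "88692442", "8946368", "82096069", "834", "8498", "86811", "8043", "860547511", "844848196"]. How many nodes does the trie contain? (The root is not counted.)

For each word, the new-node count is its length minus the longest prefix already in the trie:
  "82863" → 5 new (8, 2, 8, 6, 3)
  "844238511" → prefix "8" already present; 8 new (4, 4, 2, 3, 8, 5, 1, 1)
  "849904079" → prefix "84" already present; 7 new (9, 9, 0, 4, 0, 7, 9)
  "852482682" → prefix "8" already present; 8 new (5, 2, 4, 8, 2, 6, 8, 2)
  "8321" → prefix "8" already present; 3 new (3, 2, 1)
  "873" → prefix "8" already present; 2 new (7, 3)
  "812457678" → prefix "8" already present; 8 new (1, 2, 4, 5, 7, 6, 7, 8)
  "88692442" → prefix "8" already present; 7 new (8, 6, 9, 2, 4, 4, 2)
  "8946368" → prefix "8" already present; 6 new (9, 4, 6, 3, 6, 8)
  "82096069" → prefix "82" already present; 6 new (0, 9, 6, 0, 6, 9)
  "834" → prefix "83" already present; 1 new (4)
  "8498" → prefix "849" already present; 1 new (8)
  "86811" → prefix "8" already present; 4 new (6, 8, 1, 1)
  "8043" → prefix "8" already present; 3 new (0, 4, 3)
  "860547511" → prefix "86" already present; 7 new (0, 5, 4, 7, 5, 1, 1)
  "844848196" → prefix "844" already present; 6 new (8, 4, 8, 1, 9, 6)
Total nodes = 5 + 8 + 7 + 8 + 3 + 2 + 8 + 7 + 6 + 6 + 1 + 1 + 4 + 3 + 7 + 6 = 82

82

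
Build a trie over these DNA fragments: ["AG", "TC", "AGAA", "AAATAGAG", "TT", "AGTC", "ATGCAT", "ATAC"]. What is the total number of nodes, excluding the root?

Trie structure (* marks end of a word):
(root)
├─ A
│  ├─ A
│  │  └─ A
│  │     └─ T
│  │        └─ A
│  │           └─ G
│  │              └─ A
│  │                 └─ G *
│  ├─ G *
│  │  ├─ A
│  │  │  └─ A *
│  │  └─ T
│  │     └─ C *
│  └─ T
│     ├─ A
│     │  └─ C *
│     └─ G
│        └─ C
│           └─ A
│              └─ T *
└─ T
   ├─ C *
   └─ T *
Counting every labelled node above: 23.

23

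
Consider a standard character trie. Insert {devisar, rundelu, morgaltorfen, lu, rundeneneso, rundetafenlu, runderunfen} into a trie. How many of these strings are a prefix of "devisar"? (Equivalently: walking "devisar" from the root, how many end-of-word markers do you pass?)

1

Check each prefix of "devisar" against the stored set — each match is an end-marker on the path.
Prefixes of the query that are stored words: "devisar"
Count: 1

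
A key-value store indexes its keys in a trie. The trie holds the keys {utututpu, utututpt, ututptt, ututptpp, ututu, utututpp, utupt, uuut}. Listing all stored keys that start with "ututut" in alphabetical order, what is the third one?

utututpu

Words with prefix "ututut", in lexicographic order: "utututpp", "utututpt", "utututpu"
Position 3: utututpu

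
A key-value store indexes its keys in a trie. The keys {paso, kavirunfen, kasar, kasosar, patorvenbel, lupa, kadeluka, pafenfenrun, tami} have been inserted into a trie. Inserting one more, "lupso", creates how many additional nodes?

The longest prefix of "lupso" already in the trie is "lup" (length 3).
New nodes needed: |"lupso"| − 3 = 5 − 3 = 2.

2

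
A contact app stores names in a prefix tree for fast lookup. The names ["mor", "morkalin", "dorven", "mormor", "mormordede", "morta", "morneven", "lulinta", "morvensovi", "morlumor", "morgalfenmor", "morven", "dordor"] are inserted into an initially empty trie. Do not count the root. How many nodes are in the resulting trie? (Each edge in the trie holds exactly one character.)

59

Count nodes per top-level branch (shared prefixes stored once):
  'd'-branch (dordor, dorven): 9 nodes
  'l'-branch (lulinta): 7 nodes
  'm'-branch (mor, morgalfenmor, morkalin, morlumor, mormor, mormordede, morneven, morta, morven, morvensovi): 43 nodes
Sum: 59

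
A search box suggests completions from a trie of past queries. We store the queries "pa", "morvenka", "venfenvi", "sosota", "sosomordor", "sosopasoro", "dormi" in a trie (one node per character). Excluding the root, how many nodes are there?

41

Count nodes per top-level branch (shared prefixes stored once):
  'd'-branch (dormi): 5 nodes
  'm'-branch (morvenka): 8 nodes
  'p'-branch (pa): 2 nodes
  's'-branch (sosomordor, sosopasoro, sosota): 18 nodes
  'v'-branch (venfenvi): 8 nodes
Sum: 41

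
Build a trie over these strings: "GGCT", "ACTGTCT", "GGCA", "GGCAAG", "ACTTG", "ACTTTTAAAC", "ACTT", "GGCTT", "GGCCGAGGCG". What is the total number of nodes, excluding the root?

30

Trie structure (* marks end of a word):
(root)
├─ A
│  └─ C
│     └─ T
│        ├─ G
│        │  └─ T
│        │     └─ C
│        │        └─ T *
│        └─ T *
│           ├─ G *
│           └─ T
│              └─ T
│                 └─ A
│                    └─ A
│                       └─ A
│                          └─ C *
└─ G
   └─ G
      └─ C
         ├─ A *
         │  └─ A
         │     └─ G *
         ├─ C
         │  └─ G
         │     └─ A
         │        └─ G
         │           └─ G
         │              └─ C
         │                 └─ G *
         └─ T *
            └─ T *
Counting every labelled node above: 30.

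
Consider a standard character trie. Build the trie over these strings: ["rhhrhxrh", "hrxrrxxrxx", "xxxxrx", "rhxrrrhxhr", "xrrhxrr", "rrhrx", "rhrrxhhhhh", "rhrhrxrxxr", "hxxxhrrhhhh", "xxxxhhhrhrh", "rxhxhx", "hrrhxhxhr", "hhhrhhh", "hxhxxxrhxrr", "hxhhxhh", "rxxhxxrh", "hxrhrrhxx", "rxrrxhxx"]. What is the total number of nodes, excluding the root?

For each word, the new-node count is its length minus the longest prefix already in the trie:
  "rhhrhxrh" → 8 new (r, h, h, r, h, x, r, h)
  "hrxrrxxrxx" → 10 new (h, r, x, r, r, x, x, r, x, x)
  "xxxxrx" → 6 new (x, x, x, x, r, x)
  "rhxrrrhxhr" → prefix "rh" already present; 8 new (x, r, r, r, h, x, h, r)
  "xrrhxrr" → prefix "x" already present; 6 new (r, r, h, x, r, r)
  "rrhrx" → prefix "r" already present; 4 new (r, h, r, x)
  "rhrrxhhhhh" → prefix "rh" already present; 8 new (r, r, x, h, h, h, h, h)
  "rhrhrxrxxr" → prefix "rhr" already present; 7 new (h, r, x, r, x, x, r)
  "hxxxhrrhhhh" → prefix "h" already present; 10 new (x, x, x, h, r, r, h, h, h, h)
  "xxxxhhhrhrh" → prefix "xxxx" already present; 7 new (h, h, h, r, h, r, h)
  "rxhxhx" → prefix "r" already present; 5 new (x, h, x, h, x)
  "hrrhxhxhr" → prefix "hr" already present; 7 new (r, h, x, h, x, h, r)
  "hhhrhhh" → prefix "h" already present; 6 new (h, h, r, h, h, h)
  "hxhxxxrhxrr" → prefix "hx" already present; 9 new (h, x, x, x, r, h, x, r, r)
  "hxhhxhh" → prefix "hxh" already present; 4 new (h, x, h, h)
  "rxxhxxrh" → prefix "rx" already present; 6 new (x, h, x, x, r, h)
  "hxrhrrhxx" → prefix "hx" already present; 7 new (r, h, r, r, h, x, x)
  "rxrrxhxx" → prefix "rx" already present; 6 new (r, r, x, h, x, x)
Total nodes = 8 + 10 + 6 + 8 + 6 + 4 + 8 + 7 + 10 + 7 + 5 + 7 + 6 + 9 + 4 + 6 + 7 + 6 = 124

124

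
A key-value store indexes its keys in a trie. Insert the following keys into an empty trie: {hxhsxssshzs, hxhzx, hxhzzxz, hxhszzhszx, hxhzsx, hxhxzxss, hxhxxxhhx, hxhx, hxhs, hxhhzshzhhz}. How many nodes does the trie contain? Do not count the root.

42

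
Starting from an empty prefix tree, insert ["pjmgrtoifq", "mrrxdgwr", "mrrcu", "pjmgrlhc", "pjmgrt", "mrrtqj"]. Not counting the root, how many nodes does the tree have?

Count nodes per top-level branch (shared prefixes stored once):
  'm'-branch (mrrcu, mrrtqj, mrrxdgwr): 13 nodes
  'p'-branch (pjmgrlhc, pjmgrt, pjmgrtoifq): 13 nodes
Sum: 26

26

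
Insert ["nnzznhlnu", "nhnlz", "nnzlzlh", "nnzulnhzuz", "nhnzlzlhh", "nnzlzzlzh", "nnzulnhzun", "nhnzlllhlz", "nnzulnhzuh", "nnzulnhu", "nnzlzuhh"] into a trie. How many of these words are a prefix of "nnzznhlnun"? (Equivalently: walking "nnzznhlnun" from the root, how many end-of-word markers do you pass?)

Check each prefix of "nnzznhlnun" against the stored set — each match is an end-marker on the path.
Prefixes of the query that are stored words: "nnzznhlnu"
Count: 1

1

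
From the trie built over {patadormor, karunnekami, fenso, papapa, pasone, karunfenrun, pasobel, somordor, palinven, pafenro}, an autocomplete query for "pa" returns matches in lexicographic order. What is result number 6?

patadormor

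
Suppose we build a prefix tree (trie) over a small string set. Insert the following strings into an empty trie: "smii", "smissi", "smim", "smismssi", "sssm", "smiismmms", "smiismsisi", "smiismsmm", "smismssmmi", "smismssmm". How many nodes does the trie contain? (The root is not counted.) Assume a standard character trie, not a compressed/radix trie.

29

Insert word by word; a character creates a node only if that edge doesn't already exist:
  "smii" → 4 new (s, m, i, i)
  "smissi" → prefix "smi" already present; 3 new (s, s, i)
  "smim" → prefix "smi" already present; 1 new (m)
  "smismssi" → prefix "smis" already present; 4 new (m, s, s, i)
  "sssm" → prefix "s" already present; 3 new (s, s, m)
  "smiismmms" → prefix "smii" already present; 5 new (s, m, m, m, s)
  "smiismsisi" → prefix "smiism" already present; 4 new (s, i, s, i)
  "smiismsmm" → prefix "smiisms" already present; 2 new (m, m)
  "smismssmmi" → prefix "smismss" already present; 3 new (m, m, i)
  "smismssmm" → prefix "smismssmm" already present; 0 new (none)
Total nodes = 4 + 3 + 1 + 4 + 3 + 5 + 4 + 2 + 3 + 0 = 29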